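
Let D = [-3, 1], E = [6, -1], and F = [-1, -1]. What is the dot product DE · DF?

DE = E − D = (9, -2)
DF = F − D = (2, -2)
DE · DF = 9·2 + (-2)·(-2) = 18 + 4 = 22

22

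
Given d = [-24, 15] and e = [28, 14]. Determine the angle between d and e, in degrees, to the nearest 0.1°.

d · e = (-24)·28 + 15·14 = -672 + 210 = -462
|d|² = 576 + 225 = 801,  |d| = √801 ≈ 28.301943
|e|² = 784 + 196 = 980,  |e| = √980 ≈ 31.304952
cos θ = -462 / (28.301943 · 31.304952) ≈ -0.52145
θ = arccos(-0.52145) ≈ 121.4°

121.4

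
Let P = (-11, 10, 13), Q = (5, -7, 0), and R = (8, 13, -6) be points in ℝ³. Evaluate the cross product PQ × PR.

(362, 57, 371)

PQ = (16, -17, -13)
PR = (19, 3, -19)
i: (-17)·(-19) - (-13)·3 = 323 - (-39) = 362
j: (-13)·19 - 16·(-19) = -247 - (-304) = 57
k: 16·3 - (-17)·19 = 48 - (-323) = 371
PQ × PR = (362, 57, 371)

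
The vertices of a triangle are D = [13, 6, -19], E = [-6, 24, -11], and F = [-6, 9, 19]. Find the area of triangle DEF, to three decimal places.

DE = (-19, 18, 8),  DF = (-19, 3, 38)
i: 18·38 - 8·3 = 684 - 24 = 660
j: 8·(-19) - (-19)·38 = -152 - (-722) = 570
k: (-19)·3 - 18·(-19) = -57 - (-342) = 285
DE × DF = (660, 570, 285)
|DE × DF| = √841725 ≈ 917.4557
area = ½ · 917.4557 ≈ 458.728

458.728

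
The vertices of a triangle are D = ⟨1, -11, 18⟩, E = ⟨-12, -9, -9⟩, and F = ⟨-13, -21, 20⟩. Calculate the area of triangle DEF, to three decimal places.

254.429

DE = (-13, 2, -27),  DF = (-14, -10, 2)
i: 2·2 - (-27)·(-10) = 4 - 270 = -266
j: (-27)·(-14) - (-13)·2 = 378 - (-26) = 404
k: (-13)·(-10) - 2·(-14) = 130 - (-28) = 158
DE × DF = (-266, 404, 158)
|DE × DF| = √258936 ≈ 508.8575
area = ½ · 508.8575 ≈ 254.429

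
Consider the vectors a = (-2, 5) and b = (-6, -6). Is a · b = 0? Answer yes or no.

no

a · b = (-2)·(-6) + 5·(-6) = 12 - 30 = -18
Nonzero, so the vectors are not orthogonal.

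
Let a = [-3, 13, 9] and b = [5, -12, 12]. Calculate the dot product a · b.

-63

a · b = (-3)·5 + 13·(-12) + 9·12 = -15 - 156 + 108 = -63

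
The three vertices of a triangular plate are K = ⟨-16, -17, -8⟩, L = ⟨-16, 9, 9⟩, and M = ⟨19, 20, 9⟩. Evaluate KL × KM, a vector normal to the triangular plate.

(-187, 595, -910)

KL = (0, 26, 17)
KM = (35, 37, 17)
i: 26·17 - 17·37 = 442 - 629 = -187
j: 17·35 - 0·17 = 595 - 0 = 595
k: 0·37 - 26·35 = 0 - 910 = -910
KL × KM = (-187, 595, -910)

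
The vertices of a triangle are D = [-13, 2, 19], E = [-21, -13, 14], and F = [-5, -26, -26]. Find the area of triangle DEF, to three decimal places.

DE = (-8, -15, -5),  DF = (8, -28, -45)
i: (-15)·(-45) - (-5)·(-28) = 675 - 140 = 535
j: (-5)·8 - (-8)·(-45) = -40 - 360 = -400
k: (-8)·(-28) - (-15)·8 = 224 - (-120) = 344
DE × DF = (535, -400, 344)
|DE × DF| = √564561 ≈ 751.3727
area = ½ · 751.3727 ≈ 375.686

375.686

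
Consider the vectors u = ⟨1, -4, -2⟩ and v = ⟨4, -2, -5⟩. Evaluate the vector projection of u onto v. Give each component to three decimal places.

(1.956, -0.978, -2.444)

u · v = 1·4 + (-4)·(-2) + (-2)·(-5) = 4 + 8 + 10 = 22
|v|² = 16 + 4 + 25 = 45
proj_v u = (22/45) · (4, -2, -5) ≈ (1.956, -0.978, -2.444)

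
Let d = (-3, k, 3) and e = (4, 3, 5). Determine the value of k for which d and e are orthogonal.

-1

d · e = (-3)·4 + k·3 + 3·5 = 3 + 3k
Set equal to 0: 3k = -3, so k = -1.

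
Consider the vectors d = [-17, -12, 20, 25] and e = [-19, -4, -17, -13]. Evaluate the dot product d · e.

-294

d · e = (-17)·(-19) + (-12)·(-4) + 20·(-17) + 25·(-13) = 323 + 48 - 340 - 325 = -294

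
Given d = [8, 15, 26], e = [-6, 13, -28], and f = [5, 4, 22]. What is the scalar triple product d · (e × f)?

e × f:
i: 13·22 - (-28)·4 = 286 - (-112) = 398
j: (-28)·5 - (-6)·22 = -140 - (-132) = -8
k: (-6)·4 - 13·5 = -24 - 65 = -89
e × f = (398, -8, -89)
d · (e × f) = 8·398 + 15·(-8) + 26·(-89) = 3184 - 120 - 2314 = 750

750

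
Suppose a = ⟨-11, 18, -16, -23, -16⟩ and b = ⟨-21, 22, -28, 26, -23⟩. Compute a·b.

845

a · b = (-11)·(-21) + 18·22 + (-16)·(-28) + (-23)·26 + (-16)·(-23) = 231 + 396 + 448 - 598 + 368 = 845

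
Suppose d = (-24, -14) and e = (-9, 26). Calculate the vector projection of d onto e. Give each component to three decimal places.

(1.760, -5.083)

d · e = (-24)·(-9) + (-14)·26 = 216 - 364 = -148
|e|² = 81 + 676 = 757
proj_e d = (-148/757) · (-9, 26) ≈ (1.760, -5.083)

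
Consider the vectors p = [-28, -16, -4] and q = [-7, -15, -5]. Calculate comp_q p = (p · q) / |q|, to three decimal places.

26.371

p · q = (-28)·(-7) + (-16)·(-15) + (-4)·(-5) = 196 + 240 + 20 = 456
|q| = √(49 + 225 + 25) = √299 ≈ 17.2916
comp_q p = 456 / √299 ≈ 26.371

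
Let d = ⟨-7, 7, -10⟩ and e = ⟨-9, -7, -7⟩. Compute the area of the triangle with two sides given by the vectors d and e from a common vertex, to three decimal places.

84.241

i: 7·(-7) - (-10)·(-7) = -49 - 70 = -119
j: (-10)·(-9) - (-7)·(-7) = 90 - 49 = 41
k: (-7)·(-7) - 7·(-9) = 49 - (-63) = 112
d × e = (-119, 41, 112)
|d × e| = √((-119)² + 41² + 112²) = √28386 ≈ 168.4815
area = ½ · 168.4815 ≈ 84.241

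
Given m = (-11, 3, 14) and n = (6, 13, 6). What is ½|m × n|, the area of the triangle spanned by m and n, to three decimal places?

137.220

i: 3·6 - 14·13 = 18 - 182 = -164
j: 14·6 - (-11)·6 = 84 - (-66) = 150
k: (-11)·13 - 3·6 = -143 - 18 = -161
m × n = (-164, 150, -161)
|m × n| = √((-164)² + 150² + (-161)²) = √75317 ≈ 274.4394
area = ½ · 274.4394 ≈ 137.220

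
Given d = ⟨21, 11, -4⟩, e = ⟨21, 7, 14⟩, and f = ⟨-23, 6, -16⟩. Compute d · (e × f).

e × f:
i: 7·(-16) - 14·6 = -112 - 84 = -196
j: 14·(-23) - 21·(-16) = -322 - (-336) = 14
k: 21·6 - 7·(-23) = 126 - (-161) = 287
e × f = (-196, 14, 287)
d · (e × f) = 21·(-196) + 11·14 + (-4)·287 = -4116 + 154 - 1148 = -5110

-5110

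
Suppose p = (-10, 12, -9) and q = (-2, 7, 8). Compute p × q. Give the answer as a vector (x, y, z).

i: 12·8 - (-9)·7 = 96 - (-63) = 159
j: (-9)·(-2) - (-10)·8 = 18 - (-80) = 98
k: (-10)·7 - 12·(-2) = -70 - (-24) = -46
p × q = (159, 98, -46)

(159, 98, -46)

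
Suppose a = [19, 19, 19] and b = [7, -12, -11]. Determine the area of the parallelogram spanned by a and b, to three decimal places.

i: 19·(-11) - 19·(-12) = -209 - (-228) = 19
j: 19·7 - 19·(-11) = 133 - (-209) = 342
k: 19·(-12) - 19·7 = -228 - 133 = -361
a × b = (19, 342, -361)
|a × b| = √(19² + 342² + (-361)²) = √247646 ≈ 497.6404

497.640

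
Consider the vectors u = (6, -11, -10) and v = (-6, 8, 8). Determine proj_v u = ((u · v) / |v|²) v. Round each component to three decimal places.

(7.463, -9.951, -9.951)

u · v = 6·(-6) + (-11)·8 + (-10)·8 = -36 - 88 - 80 = -204
|v|² = 36 + 64 + 64 = 164
proj_v u = (-204/164) · (-6, 8, 8) ≈ (7.463, -9.951, -9.951)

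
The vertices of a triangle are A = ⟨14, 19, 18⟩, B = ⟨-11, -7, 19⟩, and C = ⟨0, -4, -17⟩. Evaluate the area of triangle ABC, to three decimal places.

652.942

AB = (-25, -26, 1),  AC = (-14, -23, -35)
i: (-26)·(-35) - 1·(-23) = 910 - (-23) = 933
j: 1·(-14) - (-25)·(-35) = -14 - 875 = -889
k: (-25)·(-23) - (-26)·(-14) = 575 - 364 = 211
AB × AC = (933, -889, 211)
|AB × AC| = √1705331 ≈ 1305.8832
area = ½ · 1305.8832 ≈ 652.942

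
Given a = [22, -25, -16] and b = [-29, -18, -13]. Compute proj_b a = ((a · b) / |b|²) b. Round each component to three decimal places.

a · b = 22·(-29) + (-25)·(-18) + (-16)·(-13) = -638 + 450 + 208 = 20
|b|² = 841 + 324 + 169 = 1334
proj_b a = (20/1334) · (-29, -18, -13) ≈ (-0.435, -0.270, -0.195)

(-0.435, -0.270, -0.195)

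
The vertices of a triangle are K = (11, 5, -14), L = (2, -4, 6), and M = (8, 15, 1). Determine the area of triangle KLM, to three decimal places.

181.342

KL = (-9, -9, 20),  KM = (-3, 10, 15)
i: (-9)·15 - 20·10 = -135 - 200 = -335
j: 20·(-3) - (-9)·15 = -60 - (-135) = 75
k: (-9)·10 - (-9)·(-3) = -90 - 27 = -117
KL × KM = (-335, 75, -117)
|KL × KM| = √131539 ≈ 362.6831
area = ½ · 362.6831 ≈ 181.342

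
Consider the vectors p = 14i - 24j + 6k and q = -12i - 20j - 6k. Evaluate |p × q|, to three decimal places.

i: (-24)·(-6) - 6·(-20) = 144 - (-120) = 264
j: 6·(-12) - 14·(-6) = -72 - (-84) = 12
k: 14·(-20) - (-24)·(-12) = -280 - 288 = -568
p × q = (264, 12, -568)
|p × q| = √(264² + 12² + (-568)²) = √392464 ≈ 626.4695

626.469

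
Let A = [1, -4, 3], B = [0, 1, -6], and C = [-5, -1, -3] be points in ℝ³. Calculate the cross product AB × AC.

AB = (-1, 5, -9)
AC = (-6, 3, -6)
i: 5·(-6) - (-9)·3 = -30 - (-27) = -3
j: (-9)·(-6) - (-1)·(-6) = 54 - 6 = 48
k: (-1)·3 - 5·(-6) = -3 - (-30) = 27
AB × AC = (-3, 48, 27)

(-3, 48, 27)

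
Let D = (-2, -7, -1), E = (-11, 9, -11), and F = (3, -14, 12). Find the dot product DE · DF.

DE = E − D = (-9, 16, -10)
DF = F − D = (5, -7, 13)
DE · DF = (-9)·5 + 16·(-7) + (-10)·13 = -45 - 112 - 130 = -287

-287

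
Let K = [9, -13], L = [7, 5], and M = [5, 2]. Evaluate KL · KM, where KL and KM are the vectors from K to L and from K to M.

278

KL = L − K = (-2, 18)
KM = M − K = (-4, 15)
KL · KM = (-2)·(-4) + 18·15 = 8 + 270 = 278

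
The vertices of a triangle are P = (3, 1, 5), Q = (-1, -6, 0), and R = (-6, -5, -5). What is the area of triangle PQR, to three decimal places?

28.045

PQ = (-4, -7, -5),  PR = (-9, -6, -10)
i: (-7)·(-10) - (-5)·(-6) = 70 - 30 = 40
j: (-5)·(-9) - (-4)·(-10) = 45 - 40 = 5
k: (-4)·(-6) - (-7)·(-9) = 24 - 63 = -39
PQ × PR = (40, 5, -39)
|PQ × PR| = √3146 ≈ 56.0892
area = ½ · 56.0892 ≈ 28.045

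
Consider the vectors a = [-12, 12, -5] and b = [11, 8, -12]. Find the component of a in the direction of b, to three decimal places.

1.323

a · b = (-12)·11 + 12·8 + (-5)·(-12) = -132 + 96 + 60 = 24
|b| = √(121 + 64 + 144) = √329 ≈ 18.1384
comp_b a = 24 / √329 ≈ 1.323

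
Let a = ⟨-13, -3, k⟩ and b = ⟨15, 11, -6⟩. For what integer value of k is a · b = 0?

a · b = (-13)·15 + (-3)·11 + k·(-6) = -228 - 6k
Set equal to 0: -6k = 228, so k = -38.

-38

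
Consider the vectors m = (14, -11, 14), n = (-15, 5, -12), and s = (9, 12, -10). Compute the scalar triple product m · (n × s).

1004

n × s:
i: 5·(-10) - (-12)·12 = -50 - (-144) = 94
j: (-12)·9 - (-15)·(-10) = -108 - 150 = -258
k: (-15)·12 - 5·9 = -180 - 45 = -225
n × s = (94, -258, -225)
m · (n × s) = 14·94 + (-11)·(-258) + 14·(-225) = 1316 + 2838 - 3150 = 1004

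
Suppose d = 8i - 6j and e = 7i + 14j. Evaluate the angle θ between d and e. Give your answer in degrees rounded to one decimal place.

d · e = 8·7 + (-6)·14 = 56 - 84 = -28
|d|² = 64 + 36 = 100,  |d| = √100 ≈ 10.000000
|e|² = 49 + 196 = 245,  |e| = √245 ≈ 15.652476
cos θ = -28 / (10.000000 · 15.652476) ≈ -0.17889
θ = arccos(-0.17889) ≈ 100.3°

100.3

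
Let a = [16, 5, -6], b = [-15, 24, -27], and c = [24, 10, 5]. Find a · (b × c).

b × c:
i: 24·5 - (-27)·10 = 120 - (-270) = 390
j: (-27)·24 - (-15)·5 = -648 - (-75) = -573
k: (-15)·10 - 24·24 = -150 - 576 = -726
b × c = (390, -573, -726)
a · (b × c) = 16·390 + 5·(-573) + (-6)·(-726) = 6240 - 2865 + 4356 = 7731

7731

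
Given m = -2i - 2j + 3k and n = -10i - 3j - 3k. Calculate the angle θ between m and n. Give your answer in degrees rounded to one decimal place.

m · n = (-2)·(-10) + (-2)·(-3) + 3·(-3) = 20 + 6 - 9 = 17
|m|² = 4 + 4 + 9 = 17,  |m| = √17 ≈ 4.123106
|n|² = 100 + 9 + 9 = 118,  |n| = √118 ≈ 10.862780
cos θ = 17 / (4.123106 · 10.862780) ≈ 0.37956
θ = arccos(0.37956) ≈ 67.7°

67.7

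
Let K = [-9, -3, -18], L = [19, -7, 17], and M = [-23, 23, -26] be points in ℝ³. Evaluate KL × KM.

KL = (28, -4, 35)
KM = (-14, 26, -8)
i: (-4)·(-8) - 35·26 = 32 - 910 = -878
j: 35·(-14) - 28·(-8) = -490 - (-224) = -266
k: 28·26 - (-4)·(-14) = 728 - 56 = 672
KL × KM = (-878, -266, 672)

(-878, -266, 672)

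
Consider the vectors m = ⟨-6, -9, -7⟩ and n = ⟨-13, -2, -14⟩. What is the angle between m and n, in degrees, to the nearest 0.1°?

38.4

m · n = (-6)·(-13) + (-9)·(-2) + (-7)·(-14) = 78 + 18 + 98 = 194
|m|² = 36 + 81 + 49 = 166,  |m| = √166 ≈ 12.884099
|n|² = 169 + 4 + 196 = 369,  |n| = √369 ≈ 19.209373
cos θ = 194 / (12.884099 · 19.209373) ≈ 0.78385
θ = arccos(0.78385) ≈ 38.4°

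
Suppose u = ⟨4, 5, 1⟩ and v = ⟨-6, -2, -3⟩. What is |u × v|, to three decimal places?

26.249

i: 5·(-3) - 1·(-2) = -15 - (-2) = -13
j: 1·(-6) - 4·(-3) = -6 - (-12) = 6
k: 4·(-2) - 5·(-6) = -8 - (-30) = 22
u × v = (-13, 6, 22)
|u × v| = √((-13)² + 6² + 22²) = √689 ≈ 26.2488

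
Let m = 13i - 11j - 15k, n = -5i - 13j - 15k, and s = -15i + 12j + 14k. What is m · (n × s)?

554

n × s:
i: (-13)·14 - (-15)·12 = -182 - (-180) = -2
j: (-15)·(-15) - (-5)·14 = 225 - (-70) = 295
k: (-5)·12 - (-13)·(-15) = -60 - 195 = -255
n × s = (-2, 295, -255)
m · (n × s) = 13·(-2) + (-11)·295 + (-15)·(-255) = -26 - 3245 + 3825 = 554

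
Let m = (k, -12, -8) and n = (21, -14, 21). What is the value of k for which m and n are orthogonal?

0

m · n = k·21 + (-12)·(-14) + (-8)·21 = 0 + 21k
Set equal to 0: 21k = 0, so k = 0.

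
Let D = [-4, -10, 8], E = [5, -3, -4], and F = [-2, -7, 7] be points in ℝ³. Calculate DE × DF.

(29, -15, 13)

DE = (9, 7, -12)
DF = (2, 3, -1)
i: 7·(-1) - (-12)·3 = -7 - (-36) = 29
j: (-12)·2 - 9·(-1) = -24 - (-9) = -15
k: 9·3 - 7·2 = 27 - 14 = 13
DE × DF = (29, -15, 13)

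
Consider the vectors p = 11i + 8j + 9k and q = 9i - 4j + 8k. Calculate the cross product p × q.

(100, -7, -116)

i: 8·8 - 9·(-4) = 64 - (-36) = 100
j: 9·9 - 11·8 = 81 - 88 = -7
k: 11·(-4) - 8·9 = -44 - 72 = -116
p × q = (100, -7, -116)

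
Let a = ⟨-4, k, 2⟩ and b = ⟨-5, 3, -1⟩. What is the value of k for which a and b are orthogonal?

-6

a · b = (-4)·(-5) + k·3 + 2·(-1) = 18 + 3k
Set equal to 0: 3k = -18, so k = -6.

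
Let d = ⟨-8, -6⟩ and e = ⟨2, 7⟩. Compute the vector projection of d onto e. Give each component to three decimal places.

d · e = (-8)·2 + (-6)·7 = -16 - 42 = -58
|e|² = 4 + 49 = 53
proj_e d = (-58/53) · (2, 7) ≈ (-2.189, -7.660)

(-2.189, -7.660)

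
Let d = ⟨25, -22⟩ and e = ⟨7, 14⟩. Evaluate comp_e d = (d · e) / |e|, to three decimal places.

-8.497

d · e = 25·7 + (-22)·14 = 175 - 308 = -133
|e| = √(49 + 196) = √245 ≈ 15.6525
comp_e d = -133 / √245 ≈ -8.497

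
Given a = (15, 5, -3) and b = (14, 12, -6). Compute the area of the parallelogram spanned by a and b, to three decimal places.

i: 5·(-6) - (-3)·12 = -30 - (-36) = 6
j: (-3)·14 - 15·(-6) = -42 - (-90) = 48
k: 15·12 - 5·14 = 180 - 70 = 110
a × b = (6, 48, 110)
|a × b| = √(6² + 48² + 110²) = √14440 ≈ 120.1666

120.167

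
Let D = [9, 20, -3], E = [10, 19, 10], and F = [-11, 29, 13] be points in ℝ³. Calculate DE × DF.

(-133, -276, -11)

DE = (1, -1, 13)
DF = (-20, 9, 16)
i: (-1)·16 - 13·9 = -16 - 117 = -133
j: 13·(-20) - 1·16 = -260 - 16 = -276
k: 1·9 - (-1)·(-20) = 9 - 20 = -11
DE × DF = (-133, -276, -11)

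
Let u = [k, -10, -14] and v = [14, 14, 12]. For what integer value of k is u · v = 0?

u · v = k·14 + (-10)·14 + (-14)·12 = -308 + 14k
Set equal to 0: 14k = 308, so k = 22.

22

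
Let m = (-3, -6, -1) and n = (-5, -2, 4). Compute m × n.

(-26, 17, -24)

i: (-6)·4 - (-1)·(-2) = -24 - 2 = -26
j: (-1)·(-5) - (-3)·4 = 5 - (-12) = 17
k: (-3)·(-2) - (-6)·(-5) = 6 - 30 = -24
m × n = (-26, 17, -24)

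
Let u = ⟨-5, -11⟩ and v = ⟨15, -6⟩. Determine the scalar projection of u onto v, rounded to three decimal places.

u · v = (-5)·15 + (-11)·(-6) = -75 + 66 = -9
|v| = √(225 + 36) = √261 ≈ 16.1555
comp_v u = -9 / √261 ≈ -0.557

-0.557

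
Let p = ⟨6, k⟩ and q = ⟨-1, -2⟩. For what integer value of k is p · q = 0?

p · q = 6·(-1) + k·(-2) = -6 - 2k
Set equal to 0: -2k = 6, so k = -3.

-3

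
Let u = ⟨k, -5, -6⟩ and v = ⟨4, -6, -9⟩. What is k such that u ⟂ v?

u · v = k·4 + (-5)·(-6) + (-6)·(-9) = 84 + 4k
Set equal to 0: 4k = -84, so k = -21.

-21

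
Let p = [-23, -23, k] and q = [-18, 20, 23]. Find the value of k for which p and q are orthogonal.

p · q = (-23)·(-18) + (-23)·20 + k·23 = -46 + 23k
Set equal to 0: 23k = 46, so k = 2.

2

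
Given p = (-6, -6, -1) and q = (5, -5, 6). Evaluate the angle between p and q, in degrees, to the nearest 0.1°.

p · q = (-6)·5 + (-6)·(-5) + (-1)·6 = -30 + 30 - 6 = -6
|p|² = 36 + 36 + 1 = 73,  |p| = √73 ≈ 8.544004
|q|² = 25 + 25 + 36 = 86,  |q| = √86 ≈ 9.273618
cos θ = -6 / (8.544004 · 9.273618) ≈ -0.07573
θ = arccos(-0.07573) ≈ 94.3°

94.3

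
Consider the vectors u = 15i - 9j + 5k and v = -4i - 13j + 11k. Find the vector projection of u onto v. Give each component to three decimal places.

u · v = 15·(-4) + (-9)·(-13) + 5·11 = -60 + 117 + 55 = 112
|v|² = 16 + 169 + 121 = 306
proj_v u = (112/306) · (-4, -13, 11) ≈ (-1.464, -4.758, 4.026)

(-1.464, -4.758, 4.026)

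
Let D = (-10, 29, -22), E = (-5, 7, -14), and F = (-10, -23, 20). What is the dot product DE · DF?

DE = E − D = (5, -22, 8)
DF = F − D = (0, -52, 42)
DE · DF = 5·0 + (-22)·(-52) + 8·42 = 0 + 1144 + 336 = 1480

1480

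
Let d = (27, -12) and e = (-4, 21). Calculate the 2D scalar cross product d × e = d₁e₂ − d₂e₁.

27·21 - (-12)·(-4) = 567 - 48 = 519

519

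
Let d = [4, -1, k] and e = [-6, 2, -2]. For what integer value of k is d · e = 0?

-13

d · e = 4·(-6) + (-1)·2 + k·(-2) = -26 - 2k
Set equal to 0: -2k = 26, so k = -13.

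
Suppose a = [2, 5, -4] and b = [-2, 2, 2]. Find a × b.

(18, 4, 14)

i: 5·2 - (-4)·2 = 10 - (-8) = 18
j: (-4)·(-2) - 2·2 = 8 - 4 = 4
k: 2·2 - 5·(-2) = 4 - (-10) = 14
a × b = (18, 4, 14)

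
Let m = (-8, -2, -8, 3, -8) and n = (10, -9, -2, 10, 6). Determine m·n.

-64

m · n = (-8)·10 + (-2)·(-9) + (-8)·(-2) + 3·10 + (-8)·6 = -80 + 18 + 16 + 30 - 48 = -64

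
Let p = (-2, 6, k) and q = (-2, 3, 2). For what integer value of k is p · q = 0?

p · q = (-2)·(-2) + 6·3 + k·2 = 22 + 2k
Set equal to 0: 2k = -22, so k = -11.

-11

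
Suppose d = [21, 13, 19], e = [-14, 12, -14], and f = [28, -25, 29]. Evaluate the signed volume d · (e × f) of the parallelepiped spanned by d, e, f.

e × f:
i: 12·29 - (-14)·(-25) = 348 - 350 = -2
j: (-14)·28 - (-14)·29 = -392 - (-406) = 14
k: (-14)·(-25) - 12·28 = 350 - 336 = 14
e × f = (-2, 14, 14)
d · (e × f) = 21·(-2) + 13·14 + 19·14 = -42 + 182 + 266 = 406

406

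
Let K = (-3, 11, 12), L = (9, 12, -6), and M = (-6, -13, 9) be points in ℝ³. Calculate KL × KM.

KL = (12, 1, -18)
KM = (-3, -24, -3)
i: 1·(-3) - (-18)·(-24) = -3 - 432 = -435
j: (-18)·(-3) - 12·(-3) = 54 - (-36) = 90
k: 12·(-24) - 1·(-3) = -288 - (-3) = -285
KL × KM = (-435, 90, -285)

(-435, 90, -285)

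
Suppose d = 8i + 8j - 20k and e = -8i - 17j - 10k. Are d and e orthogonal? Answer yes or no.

d · e = 8·(-8) + 8·(-17) + (-20)·(-10) = -64 - 136 + 200 = 0
Zero, so the vectors are orthogonal.

yes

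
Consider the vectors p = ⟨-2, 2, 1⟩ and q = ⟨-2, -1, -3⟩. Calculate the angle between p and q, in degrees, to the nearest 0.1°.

95.1

p · q = (-2)·(-2) + 2·(-1) + 1·(-3) = 4 - 2 - 3 = -1
|p|² = 4 + 4 + 1 = 9,  |p| = √9 ≈ 3.000000
|q|² = 4 + 1 + 9 = 14,  |q| = √14 ≈ 3.741657
cos θ = -1 / (3.000000 · 3.741657) ≈ -0.08909
θ = arccos(-0.08909) ≈ 95.1°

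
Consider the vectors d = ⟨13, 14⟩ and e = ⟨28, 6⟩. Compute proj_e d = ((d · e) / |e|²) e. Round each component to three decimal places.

d · e = 13·28 + 14·6 = 364 + 84 = 448
|e|² = 784 + 36 = 820
proj_e d = (448/820) · (28, 6) ≈ (15.298, 3.278)

(15.298, 3.278)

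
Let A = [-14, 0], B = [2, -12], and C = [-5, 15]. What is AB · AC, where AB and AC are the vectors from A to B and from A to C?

-36

AB = B − A = (16, -12)
AC = C − A = (9, 15)
AB · AC = 16·9 + (-12)·15 = 144 - 180 = -36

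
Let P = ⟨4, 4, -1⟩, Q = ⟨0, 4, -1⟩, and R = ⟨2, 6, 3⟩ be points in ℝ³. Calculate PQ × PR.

PQ = (-4, 0, 0)
PR = (-2, 2, 4)
i: 0·4 - 0·2 = 0 - 0 = 0
j: 0·(-2) - (-4)·4 = 0 - (-16) = 16
k: (-4)·2 - 0·(-2) = -8 - 0 = -8
PQ × PR = (0, 16, -8)

(0, 16, -8)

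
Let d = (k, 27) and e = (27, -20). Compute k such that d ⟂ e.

d · e = k·27 + 27·(-20) = -540 + 27k
Set equal to 0: 27k = 540, so k = 20.

20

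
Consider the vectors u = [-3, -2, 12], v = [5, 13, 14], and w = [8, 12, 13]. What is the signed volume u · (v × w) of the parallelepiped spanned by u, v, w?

v × w:
i: 13·13 - 14·12 = 169 - 168 = 1
j: 14·8 - 5·13 = 112 - 65 = 47
k: 5·12 - 13·8 = 60 - 104 = -44
v × w = (1, 47, -44)
u · (v × w) = (-3)·1 + (-2)·47 + 12·(-44) = -3 - 94 - 528 = -625

-625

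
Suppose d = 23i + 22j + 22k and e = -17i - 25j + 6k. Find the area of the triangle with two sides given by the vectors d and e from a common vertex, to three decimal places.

438.084

i: 22·6 - 22·(-25) = 132 - (-550) = 682
j: 22·(-17) - 23·6 = -374 - 138 = -512
k: 23·(-25) - 22·(-17) = -575 - (-374) = -201
d × e = (682, -512, -201)
|d × e| = √(682² + (-512)² + (-201)²) = √767669 ≈ 876.1672
area = ½ · 876.1672 ≈ 438.084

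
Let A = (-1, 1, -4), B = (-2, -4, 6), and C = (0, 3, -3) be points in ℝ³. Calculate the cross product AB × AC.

(-25, 11, 3)

AB = (-1, -5, 10)
AC = (1, 2, 1)
i: (-5)·1 - 10·2 = -5 - 20 = -25
j: 10·1 - (-1)·1 = 10 - (-1) = 11
k: (-1)·2 - (-5)·1 = -2 - (-5) = 3
AB × AC = (-25, 11, 3)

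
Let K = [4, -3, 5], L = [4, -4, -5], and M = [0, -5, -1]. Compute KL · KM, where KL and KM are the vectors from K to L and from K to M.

KL = L − K = (0, -1, -10)
KM = M − K = (-4, -2, -6)
KL · KM = 0·(-4) + (-1)·(-2) + (-10)·(-6) = 0 + 2 + 60 = 62

62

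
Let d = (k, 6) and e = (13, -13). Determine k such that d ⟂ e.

d · e = k·13 + 6·(-13) = -78 + 13k
Set equal to 0: 13k = 78, so k = 6.

6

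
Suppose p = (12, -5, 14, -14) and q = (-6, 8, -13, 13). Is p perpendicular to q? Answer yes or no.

no

p · q = 12·(-6) + (-5)·8 + 14·(-13) + (-14)·13 = -72 - 40 - 182 - 182 = -476
Nonzero, so the vectors are not orthogonal.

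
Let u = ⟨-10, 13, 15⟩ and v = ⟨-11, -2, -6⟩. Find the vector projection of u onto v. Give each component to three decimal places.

u · v = (-10)·(-11) + 13·(-2) + 15·(-6) = 110 - 26 - 90 = -6
|v|² = 121 + 4 + 36 = 161
proj_v u = (-6/161) · (-11, -2, -6) ≈ (0.410, 0.075, 0.224)

(0.410, 0.075, 0.224)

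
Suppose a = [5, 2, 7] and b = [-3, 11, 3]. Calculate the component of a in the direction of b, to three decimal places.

2.375

a · b = 5·(-3) + 2·11 + 7·3 = -15 + 22 + 21 = 28
|b| = √(9 + 121 + 9) = √139 ≈ 11.7898
comp_b a = 28 / √139 ≈ 2.375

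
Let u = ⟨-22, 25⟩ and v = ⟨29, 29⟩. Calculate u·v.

87

u · v = (-22)·29 + 25·29 = -638 + 725 = 87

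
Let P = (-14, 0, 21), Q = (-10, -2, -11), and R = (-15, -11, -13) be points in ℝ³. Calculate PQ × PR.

PQ = (4, -2, -32)
PR = (-1, -11, -34)
i: (-2)·(-34) - (-32)·(-11) = 68 - 352 = -284
j: (-32)·(-1) - 4·(-34) = 32 - (-136) = 168
k: 4·(-11) - (-2)·(-1) = -44 - 2 = -46
PQ × PR = (-284, 168, -46)

(-284, 168, -46)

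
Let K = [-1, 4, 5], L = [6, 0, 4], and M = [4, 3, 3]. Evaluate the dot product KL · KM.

KL = L − K = (7, -4, -1)
KM = M − K = (5, -1, -2)
KL · KM = 7·5 + (-4)·(-1) + (-1)·(-2) = 35 + 4 + 2 = 41

41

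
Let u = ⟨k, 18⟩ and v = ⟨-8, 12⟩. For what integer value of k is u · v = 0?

u · v = k·(-8) + 18·12 = 216 - 8k
Set equal to 0: -8k = -216, so k = 27.

27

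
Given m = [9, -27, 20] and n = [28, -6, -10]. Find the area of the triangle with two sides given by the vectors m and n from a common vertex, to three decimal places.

i: (-27)·(-10) - 20·(-6) = 270 - (-120) = 390
j: 20·28 - 9·(-10) = 560 - (-90) = 650
k: 9·(-6) - (-27)·28 = -54 - (-756) = 702
m × n = (390, 650, 702)
|m × n| = √(390² + 650² + 702²) = √1067404 ≈ 1033.1525
area = ½ · 1033.1525 ≈ 516.576

516.576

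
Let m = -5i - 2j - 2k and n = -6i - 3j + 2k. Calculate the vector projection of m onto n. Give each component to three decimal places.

(-3.918, -1.959, 1.306)

m · n = (-5)·(-6) + (-2)·(-3) + (-2)·2 = 30 + 6 - 4 = 32
|n|² = 36 + 9 + 4 = 49
proj_n m = (32/49) · (-6, -3, 2) ≈ (-3.918, -1.959, 1.306)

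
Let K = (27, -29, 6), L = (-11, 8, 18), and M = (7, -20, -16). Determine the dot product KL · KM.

829

KL = L − K = (-38, 37, 12)
KM = M − K = (-20, 9, -22)
KL · KM = (-38)·(-20) + 37·9 + 12·(-22) = 760 + 333 - 264 = 829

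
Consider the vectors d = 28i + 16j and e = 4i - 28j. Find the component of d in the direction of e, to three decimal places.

d · e = 28·4 + 16·(-28) = 112 - 448 = -336
|e| = √(16 + 784) = √800 ≈ 28.2843
comp_e d = -336 / √800 ≈ -11.879

-11.879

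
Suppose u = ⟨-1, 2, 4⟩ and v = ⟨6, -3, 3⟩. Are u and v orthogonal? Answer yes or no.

u · v = (-1)·6 + 2·(-3) + 4·3 = -6 - 6 + 12 = 0
Zero, so the vectors are orthogonal.

yes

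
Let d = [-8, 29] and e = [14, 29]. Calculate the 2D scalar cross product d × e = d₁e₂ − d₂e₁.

(-8)·29 - 29·14 = -232 - 406 = -638

-638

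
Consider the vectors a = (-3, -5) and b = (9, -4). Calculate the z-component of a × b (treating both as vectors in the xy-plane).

(-3)·(-4) - (-5)·9 = 12 - (-45) = 57

57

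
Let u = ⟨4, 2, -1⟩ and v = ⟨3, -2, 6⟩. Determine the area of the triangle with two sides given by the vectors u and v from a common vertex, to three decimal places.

i: 2·6 - (-1)·(-2) = 12 - 2 = 10
j: (-1)·3 - 4·6 = -3 - 24 = -27
k: 4·(-2) - 2·3 = -8 - 6 = -14
u × v = (10, -27, -14)
|u × v| = √(10² + (-27)² + (-14)²) = √1025 ≈ 32.0156
area = ½ · 32.0156 ≈ 16.008

16.008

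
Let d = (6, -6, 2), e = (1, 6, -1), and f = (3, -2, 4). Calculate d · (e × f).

e × f:
i: 6·4 - (-1)·(-2) = 24 - 2 = 22
j: (-1)·3 - 1·4 = -3 - 4 = -7
k: 1·(-2) - 6·3 = -2 - 18 = -20
e × f = (22, -7, -20)
d · (e × f) = 6·22 + (-6)·(-7) + 2·(-20) = 132 + 42 - 40 = 134

134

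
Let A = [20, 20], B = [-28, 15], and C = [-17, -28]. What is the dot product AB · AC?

2016

AB = B − A = (-48, -5)
AC = C − A = (-37, -48)
AB · AC = (-48)·(-37) + (-5)·(-48) = 1776 + 240 = 2016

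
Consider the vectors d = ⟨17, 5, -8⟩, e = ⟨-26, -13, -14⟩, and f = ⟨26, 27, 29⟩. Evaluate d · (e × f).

4879

e × f:
i: (-13)·29 - (-14)·27 = -377 - (-378) = 1
j: (-14)·26 - (-26)·29 = -364 - (-754) = 390
k: (-26)·27 - (-13)·26 = -702 - (-338) = -364
e × f = (1, 390, -364)
d · (e × f) = 17·1 + 5·390 + (-8)·(-364) = 17 + 1950 + 2912 = 4879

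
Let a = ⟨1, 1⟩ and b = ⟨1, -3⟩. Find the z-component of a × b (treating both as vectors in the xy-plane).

-4

1·(-3) - 1·1 = -3 - 1 = -4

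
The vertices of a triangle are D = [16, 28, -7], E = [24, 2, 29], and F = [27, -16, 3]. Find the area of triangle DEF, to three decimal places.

681.393

DE = (8, -26, 36),  DF = (11, -44, 10)
i: (-26)·10 - 36·(-44) = -260 - (-1584) = 1324
j: 36·11 - 8·10 = 396 - 80 = 316
k: 8·(-44) - (-26)·11 = -352 - (-286) = -66
DE × DF = (1324, 316, -66)
|DE × DF| = √1857188 ≈ 1362.7869
area = ½ · 1362.7869 ≈ 681.393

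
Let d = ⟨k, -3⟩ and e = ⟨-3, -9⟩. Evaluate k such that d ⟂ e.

d · e = k·(-3) + (-3)·(-9) = 27 - 3k
Set equal to 0: -3k = -27, so k = 9.

9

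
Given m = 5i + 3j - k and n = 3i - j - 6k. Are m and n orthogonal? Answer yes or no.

no

m · n = 5·3 + 3·(-1) + (-1)·(-6) = 15 - 3 + 6 = 18
Nonzero, so the vectors are not orthogonal.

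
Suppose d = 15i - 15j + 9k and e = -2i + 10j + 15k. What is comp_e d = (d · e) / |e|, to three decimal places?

d · e = 15·(-2) + (-15)·10 + 9·15 = -30 - 150 + 135 = -45
|e| = √(4 + 100 + 225) = √329 ≈ 18.1384
comp_e d = -45 / √329 ≈ -2.481

-2.481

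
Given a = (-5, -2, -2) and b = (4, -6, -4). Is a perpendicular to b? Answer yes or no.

yes

a · b = (-5)·4 + (-2)·(-6) + (-2)·(-4) = -20 + 12 + 8 = 0
Zero, so the vectors are orthogonal.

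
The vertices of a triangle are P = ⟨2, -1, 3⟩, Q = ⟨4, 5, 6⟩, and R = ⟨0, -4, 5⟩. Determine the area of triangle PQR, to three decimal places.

PQ = (2, 6, 3),  PR = (-2, -3, 2)
i: 6·2 - 3·(-3) = 12 - (-9) = 21
j: 3·(-2) - 2·2 = -6 - 4 = -10
k: 2·(-3) - 6·(-2) = -6 - (-12) = 6
PQ × PR = (21, -10, 6)
|PQ × PR| = √577 ≈ 24.0208
area = ½ · 24.0208 ≈ 12.010

12.010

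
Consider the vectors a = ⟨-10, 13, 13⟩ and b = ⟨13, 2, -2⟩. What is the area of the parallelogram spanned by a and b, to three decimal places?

246.223

i: 13·(-2) - 13·2 = -26 - 26 = -52
j: 13·13 - (-10)·(-2) = 169 - 20 = 149
k: (-10)·2 - 13·13 = -20 - 169 = -189
a × b = (-52, 149, -189)
|a × b| = √((-52)² + 149² + (-189)²) = √60626 ≈ 246.2235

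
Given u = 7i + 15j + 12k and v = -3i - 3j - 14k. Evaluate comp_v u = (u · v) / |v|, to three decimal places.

u · v = 7·(-3) + 15·(-3) + 12·(-14) = -21 - 45 - 168 = -234
|v| = √(9 + 9 + 196) = √214 ≈ 14.6287
comp_v u = -234 / √214 ≈ -15.996

-15.996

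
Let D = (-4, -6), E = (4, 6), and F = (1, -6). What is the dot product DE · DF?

40

DE = E − D = (8, 12)
DF = F − D = (5, 0)
DE · DF = 8·5 + 12·0 = 40 + 0 = 40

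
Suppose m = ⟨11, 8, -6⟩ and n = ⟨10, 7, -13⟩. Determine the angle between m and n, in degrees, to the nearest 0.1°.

23.0

m · n = 11·10 + 8·7 + (-6)·(-13) = 110 + 56 + 78 = 244
|m|² = 121 + 64 + 36 = 221,  |m| = √221 ≈ 14.866069
|n|² = 100 + 49 + 169 = 318,  |n| = √318 ≈ 17.832555
cos θ = 244 / (14.866069 · 17.832555) ≈ 0.92041
θ = arccos(0.92041) ≈ 23.0°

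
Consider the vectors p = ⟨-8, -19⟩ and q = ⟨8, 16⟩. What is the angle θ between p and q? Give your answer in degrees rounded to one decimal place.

p · q = (-8)·8 + (-19)·16 = -64 - 304 = -368
|p|² = 64 + 361 = 425,  |p| = √425 ≈ 20.615528
|q|² = 64 + 256 = 320,  |q| = √320 ≈ 17.888544
cos θ = -368 / (20.615528 · 17.888544) ≈ -0.99788
θ = arccos(-0.99788) ≈ 176.3°

176.3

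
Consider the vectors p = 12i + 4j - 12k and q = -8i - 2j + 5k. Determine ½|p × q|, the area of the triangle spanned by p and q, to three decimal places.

18.547

i: 4·5 - (-12)·(-2) = 20 - 24 = -4
j: (-12)·(-8) - 12·5 = 96 - 60 = 36
k: 12·(-2) - 4·(-8) = -24 - (-32) = 8
p × q = (-4, 36, 8)
|p × q| = √((-4)² + 36² + 8²) = √1376 ≈ 37.0945
area = ½ · 37.0945 ≈ 18.547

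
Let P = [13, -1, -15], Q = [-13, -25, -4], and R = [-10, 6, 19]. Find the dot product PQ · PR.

PQ = Q − P = (-26, -24, 11)
PR = R − P = (-23, 7, 34)
PQ · PR = (-26)·(-23) + (-24)·7 + 11·34 = 598 - 168 + 374 = 804

804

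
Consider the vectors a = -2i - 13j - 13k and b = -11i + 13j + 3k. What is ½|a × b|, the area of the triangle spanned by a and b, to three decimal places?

130.060

i: (-13)·3 - (-13)·13 = -39 - (-169) = 130
j: (-13)·(-11) - (-2)·3 = 143 - (-6) = 149
k: (-2)·13 - (-13)·(-11) = -26 - 143 = -169
a × b = (130, 149, -169)
|a × b| = √(130² + 149² + (-169)²) = √67662 ≈ 260.1192
area = ½ · 260.1192 ≈ 130.060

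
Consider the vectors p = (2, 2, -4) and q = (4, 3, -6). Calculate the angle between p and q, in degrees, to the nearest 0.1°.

p · q = 2·4 + 2·3 + (-4)·(-6) = 8 + 6 + 24 = 38
|p|² = 4 + 4 + 16 = 24,  |p| = √24 ≈ 4.898979
|q|² = 16 + 9 + 36 = 61,  |q| = √61 ≈ 7.810250
cos θ = 38 / (4.898979 · 7.810250) ≈ 0.99315
θ = arccos(0.99315) ≈ 6.7°

6.7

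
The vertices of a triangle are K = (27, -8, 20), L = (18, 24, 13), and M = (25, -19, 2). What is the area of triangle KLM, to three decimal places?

KL = (-9, 32, -7),  KM = (-2, -11, -18)
i: 32·(-18) - (-7)·(-11) = -576 - 77 = -653
j: (-7)·(-2) - (-9)·(-18) = 14 - 162 = -148
k: (-9)·(-11) - 32·(-2) = 99 - (-64) = 163
KL × KM = (-653, -148, 163)
|KL × KM| = √474882 ≈ 689.1168
area = ½ · 689.1168 ≈ 344.558

344.558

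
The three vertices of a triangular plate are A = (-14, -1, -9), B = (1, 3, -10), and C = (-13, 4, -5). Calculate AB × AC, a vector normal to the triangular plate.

AB = (15, 4, -1)
AC = (1, 5, 4)
i: 4·4 - (-1)·5 = 16 - (-5) = 21
j: (-1)·1 - 15·4 = -1 - 60 = -61
k: 15·5 - 4·1 = 75 - 4 = 71
AB × AC = (21, -61, 71)

(21, -61, 71)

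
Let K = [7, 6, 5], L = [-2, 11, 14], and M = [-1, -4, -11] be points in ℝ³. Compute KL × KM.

(10, -216, 130)

KL = (-9, 5, 9)
KM = (-8, -10, -16)
i: 5·(-16) - 9·(-10) = -80 - (-90) = 10
j: 9·(-8) - (-9)·(-16) = -72 - 144 = -216
k: (-9)·(-10) - 5·(-8) = 90 - (-40) = 130
KL × KM = (10, -216, 130)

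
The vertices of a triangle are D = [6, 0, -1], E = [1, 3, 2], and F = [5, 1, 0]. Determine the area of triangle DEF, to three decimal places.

1.414

DE = (-5, 3, 3),  DF = (-1, 1, 1)
i: 3·1 - 3·1 = 3 - 3 = 0
j: 3·(-1) - (-5)·1 = -3 - (-5) = 2
k: (-5)·1 - 3·(-1) = -5 - (-3) = -2
DE × DF = (0, 2, -2)
|DE × DF| = √8 ≈ 2.8284
area = ½ · 2.8284 ≈ 1.414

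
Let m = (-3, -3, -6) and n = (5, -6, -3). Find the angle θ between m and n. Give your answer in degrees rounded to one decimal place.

70.0

m · n = (-3)·5 + (-3)·(-6) + (-6)·(-3) = -15 + 18 + 18 = 21
|m|² = 9 + 9 + 36 = 54,  |m| = √54 ≈ 7.348469
|n|² = 25 + 36 + 9 = 70,  |n| = √70 ≈ 8.366600
cos θ = 21 / (7.348469 · 8.366600) ≈ 0.34157
θ = arccos(0.34157) ≈ 70.0°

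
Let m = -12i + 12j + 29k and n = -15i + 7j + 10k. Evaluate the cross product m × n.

(-83, -315, 96)

i: 12·10 - 29·7 = 120 - 203 = -83
j: 29·(-15) - (-12)·10 = -435 - (-120) = -315
k: (-12)·7 - 12·(-15) = -84 - (-180) = 96
m × n = (-83, -315, 96)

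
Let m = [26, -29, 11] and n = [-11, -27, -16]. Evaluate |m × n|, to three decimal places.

1307.129

i: (-29)·(-16) - 11·(-27) = 464 - (-297) = 761
j: 11·(-11) - 26·(-16) = -121 - (-416) = 295
k: 26·(-27) - (-29)·(-11) = -702 - 319 = -1021
m × n = (761, 295, -1021)
|m × n| = √(761² + 295² + (-1021)²) = √1708587 ≈ 1307.1293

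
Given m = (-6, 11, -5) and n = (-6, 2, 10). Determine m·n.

8

m · n = (-6)·(-6) + 11·2 + (-5)·10 = 36 + 22 - 50 = 8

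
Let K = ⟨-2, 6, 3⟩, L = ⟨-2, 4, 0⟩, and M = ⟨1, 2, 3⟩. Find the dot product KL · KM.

KL = L − K = (0, -2, -3)
KM = M − K = (3, -4, 0)
KL · KM = 0·3 + (-2)·(-4) + (-3)·0 = 0 + 8 + 0 = 8

8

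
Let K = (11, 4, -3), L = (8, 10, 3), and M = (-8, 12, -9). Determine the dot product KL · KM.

KL = L − K = (-3, 6, 6)
KM = M − K = (-19, 8, -6)
KL · KM = (-3)·(-19) + 6·8 + 6·(-6) = 57 + 48 - 36 = 69

69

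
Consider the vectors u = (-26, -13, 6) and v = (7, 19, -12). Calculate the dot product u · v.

-501

u · v = (-26)·7 + (-13)·19 + 6·(-12) = -182 - 247 - 72 = -501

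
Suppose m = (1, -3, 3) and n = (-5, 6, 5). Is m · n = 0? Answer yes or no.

m · n = 1·(-5) + (-3)·6 + 3·5 = -5 - 18 + 15 = -8
Nonzero, so the vectors are not orthogonal.

no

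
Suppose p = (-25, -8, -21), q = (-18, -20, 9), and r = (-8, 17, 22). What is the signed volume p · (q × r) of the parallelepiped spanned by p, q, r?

22019

q × r:
i: (-20)·22 - 9·17 = -440 - 153 = -593
j: 9·(-8) - (-18)·22 = -72 - (-396) = 324
k: (-18)·17 - (-20)·(-8) = -306 - 160 = -466
q × r = (-593, 324, -466)
p · (q × r) = (-25)·(-593) + (-8)·324 + (-21)·(-466) = 14825 - 2592 + 9786 = 22019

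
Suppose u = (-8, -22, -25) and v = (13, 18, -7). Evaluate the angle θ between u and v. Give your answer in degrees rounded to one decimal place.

u · v = (-8)·13 + (-22)·18 + (-25)·(-7) = -104 - 396 + 175 = -325
|u|² = 64 + 484 + 625 = 1173,  |u| = √1173 ≈ 34.249088
|v|² = 169 + 324 + 49 = 542,  |v| = √542 ≈ 23.280893
cos θ = -325 / (34.249088 · 23.280893) ≈ -0.40760
θ = arccos(-0.40760) ≈ 114.1°

114.1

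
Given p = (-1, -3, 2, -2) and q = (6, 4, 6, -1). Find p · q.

-4

p · q = (-1)·6 + (-3)·4 + 2·6 + (-2)·(-1) = -6 - 12 + 12 + 2 = -4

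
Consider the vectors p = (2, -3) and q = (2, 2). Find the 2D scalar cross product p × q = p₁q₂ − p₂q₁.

10

2·2 - (-3)·2 = 4 - (-6) = 10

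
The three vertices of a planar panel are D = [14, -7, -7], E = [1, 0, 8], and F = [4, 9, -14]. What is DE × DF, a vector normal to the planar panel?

(-289, -241, -138)

DE = (-13, 7, 15)
DF = (-10, 16, -7)
i: 7·(-7) - 15·16 = -49 - 240 = -289
j: 15·(-10) - (-13)·(-7) = -150 - 91 = -241
k: (-13)·16 - 7·(-10) = -208 - (-70) = -138
DE × DF = (-289, -241, -138)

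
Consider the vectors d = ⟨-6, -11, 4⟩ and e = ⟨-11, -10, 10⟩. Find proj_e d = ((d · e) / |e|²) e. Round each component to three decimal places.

(-7.402, -6.729, 6.729)

d · e = (-6)·(-11) + (-11)·(-10) + 4·10 = 66 + 110 + 40 = 216
|e|² = 121 + 100 + 100 = 321
proj_e d = (216/321) · (-11, -10, 10) ≈ (-7.402, -6.729, 6.729)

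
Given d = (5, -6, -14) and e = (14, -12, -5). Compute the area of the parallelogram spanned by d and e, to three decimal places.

221.045

i: (-6)·(-5) - (-14)·(-12) = 30 - 168 = -138
j: (-14)·14 - 5·(-5) = -196 - (-25) = -171
k: 5·(-12) - (-6)·14 = -60 - (-84) = 24
d × e = (-138, -171, 24)
|d × e| = √((-138)² + (-171)² + 24²) = √48861 ≈ 221.0452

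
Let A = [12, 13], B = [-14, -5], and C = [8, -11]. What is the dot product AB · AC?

536

AB = B − A = (-26, -18)
AC = C − A = (-4, -24)
AB · AC = (-26)·(-4) + (-18)·(-24) = 104 + 432 = 536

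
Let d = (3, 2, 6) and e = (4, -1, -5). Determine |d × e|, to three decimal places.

i: 2·(-5) - 6·(-1) = -10 - (-6) = -4
j: 6·4 - 3·(-5) = 24 - (-15) = 39
k: 3·(-1) - 2·4 = -3 - 8 = -11
d × e = (-4, 39, -11)
|d × e| = √((-4)² + 39² + (-11)²) = √1658 ≈ 40.7185

40.719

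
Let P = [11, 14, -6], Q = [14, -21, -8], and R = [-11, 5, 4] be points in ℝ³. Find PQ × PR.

PQ = (3, -35, -2)
PR = (-22, -9, 10)
i: (-35)·10 - (-2)·(-9) = -350 - 18 = -368
j: (-2)·(-22) - 3·10 = 44 - 30 = 14
k: 3·(-9) - (-35)·(-22) = -27 - 770 = -797
PQ × PR = (-368, 14, -797)

(-368, 14, -797)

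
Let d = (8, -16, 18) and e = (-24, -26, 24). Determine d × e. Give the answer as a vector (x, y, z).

(84, -624, -592)

i: (-16)·24 - 18·(-26) = -384 - (-468) = 84
j: 18·(-24) - 8·24 = -432 - 192 = -624
k: 8·(-26) - (-16)·(-24) = -208 - 384 = -592
d × e = (84, -624, -592)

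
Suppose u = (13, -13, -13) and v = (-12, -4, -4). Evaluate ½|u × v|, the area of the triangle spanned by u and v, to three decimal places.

147.078

i: (-13)·(-4) - (-13)·(-4) = 52 - 52 = 0
j: (-13)·(-12) - 13·(-4) = 156 - (-52) = 208
k: 13·(-4) - (-13)·(-12) = -52 - 156 = -208
u × v = (0, 208, -208)
|u × v| = √(0² + 208² + (-208)²) = √86528 ≈ 294.1564
area = ½ · 294.1564 ≈ 147.078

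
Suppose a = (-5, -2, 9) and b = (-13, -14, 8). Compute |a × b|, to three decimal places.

141.298

i: (-2)·8 - 9·(-14) = -16 - (-126) = 110
j: 9·(-13) - (-5)·8 = -117 - (-40) = -77
k: (-5)·(-14) - (-2)·(-13) = 70 - 26 = 44
a × b = (110, -77, 44)
|a × b| = √(110² + (-77)² + 44²) = √19965 ≈ 141.2976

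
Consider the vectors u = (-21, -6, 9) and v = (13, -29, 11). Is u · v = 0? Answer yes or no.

yes

u · v = (-21)·13 + (-6)·(-29) + 9·11 = -273 + 174 + 99 = 0
Zero, so the vectors are orthogonal.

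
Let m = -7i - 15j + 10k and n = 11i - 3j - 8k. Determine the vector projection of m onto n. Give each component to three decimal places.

(-6.351, 1.732, 4.619)

m · n = (-7)·11 + (-15)·(-3) + 10·(-8) = -77 + 45 - 80 = -112
|n|² = 121 + 9 + 64 = 194
proj_n m = (-112/194) · (11, -3, -8) ≈ (-6.351, 1.732, 4.619)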